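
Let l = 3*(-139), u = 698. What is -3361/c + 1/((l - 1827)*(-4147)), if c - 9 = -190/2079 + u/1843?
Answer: -119840944961944411/331152523304460 ≈ -361.89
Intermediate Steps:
c = 35585345/3831597 (c = 9 + (-190/2079 + 698/1843) = 9 + 1100972/3831597 = 35585345/3831597 ≈ 9.2873)
l = -417
-3361/c + 1/((l - 1827)*(-4147)) = -3361/35585345/3831597 + 1/(-417 - 1827*(-4147)) = -3361*3831597/35585345 - 1/4147/(-2244) = -12877997517/35585345 - 1/2244*(-1/4147) = -12877997517/35585345 + 1/9305868 = -119840944961944411/331152523304460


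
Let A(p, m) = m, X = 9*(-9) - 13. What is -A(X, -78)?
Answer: 78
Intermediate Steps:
X = -94 (X = -81 - 13 = -94)
-A(X, -78) = -1*(-78) = 78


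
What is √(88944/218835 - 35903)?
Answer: I*√21226303538135/24315 ≈ 189.48*I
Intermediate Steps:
√(88944/218835 - 35903) = √(88944*(1/218835) - 35903) = √(29648/72945 - 35903) = √(-2618914687/72945) = I*√21226303538135/24315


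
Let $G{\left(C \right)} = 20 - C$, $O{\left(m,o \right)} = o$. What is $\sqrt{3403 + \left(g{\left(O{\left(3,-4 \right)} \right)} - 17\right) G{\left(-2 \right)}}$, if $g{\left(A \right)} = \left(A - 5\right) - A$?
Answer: $\sqrt{2919} \approx 54.028$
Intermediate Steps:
$g{\left(A \right)} = -5$ ($g{\left(A \right)} = \left(-5 + A\right) - A = -5$)
$\sqrt{3403 + \left(g{\left(O{\left(3,-4 \right)} \right)} - 17\right) G{\left(-2 \right)}} = \sqrt{3403 + \left(-5 - 17\right) \left(20 - -2\right)} = \sqrt{3403 - 22 \left(20 + 2\right)} = \sqrt{3403 - 484} = \sqrt{2919}$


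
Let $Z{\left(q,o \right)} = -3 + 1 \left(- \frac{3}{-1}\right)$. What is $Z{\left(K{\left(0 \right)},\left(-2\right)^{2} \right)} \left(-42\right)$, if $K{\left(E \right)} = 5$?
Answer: $0$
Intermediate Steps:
$Z{\left(q,o \right)} = 0$ ($Z{\left(q,o \right)} = -3 + 1 \left(\left(-3\right) \left(-1\right)\right) = -3 + 1 \cdot 3 = -3 + 3 = 0$)
$Z{\left(K{\left(0 \right)},\left(-2\right)^{2} \right)} \left(-42\right) = 0 \left(-42\right) = 0$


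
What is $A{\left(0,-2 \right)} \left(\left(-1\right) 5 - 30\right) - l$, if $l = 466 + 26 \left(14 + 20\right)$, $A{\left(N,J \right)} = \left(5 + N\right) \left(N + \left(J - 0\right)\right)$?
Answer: $-1000$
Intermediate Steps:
$A{\left(N,J \right)} = \left(5 + N\right) \left(J + N\right)$ ($A{\left(N,J \right)} = \left(5 + N\right) \left(N + \left(J + 0\right)\right) = \left(5 + N\right) \left(N + J\right) = \left(5 + N\right) \left(J + N\right)$)
$l = 1350$ ($l = 466 + 26 \cdot 34 = 466 + 884 = 1350$)
$A{\left(0,-2 \right)} \left(\left(-1\right) 5 - 30\right) - l = \left(0^{2} + 5 \left(-2\right) + 5 \cdot 0 - 0\right) \left(\left(-1\right) 5 - 30\right) - 1350 = \left(0 - 10 + 0 + 0\right) \left(-5 - 30\right) - 1350 = \left(-10\right) \left(-35\right) - 1350 = 350 - 1350 = -1000$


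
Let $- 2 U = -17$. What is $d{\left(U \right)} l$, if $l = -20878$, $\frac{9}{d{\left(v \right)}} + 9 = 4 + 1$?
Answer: $\frac{93951}{2} \approx 46976.0$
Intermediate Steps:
$U = \frac{17}{2}$ ($U = \left(- \frac{1}{2}\right) \left(-17\right) = \frac{17}{2} \approx 8.5$)
$d{\left(v \right)} = - \frac{9}{4}$ ($d{\left(v \right)} = \frac{9}{-9 + \left(4 + 1\right)} = \frac{9}{-9 + 5} = \frac{9}{-4} = 9 \left(- \frac{1}{4}\right) = - \frac{9}{4}$)
$d{\left(U \right)} l = \left(- \frac{9}{4}\right) \left(-20878\right) = \frac{93951}{2}$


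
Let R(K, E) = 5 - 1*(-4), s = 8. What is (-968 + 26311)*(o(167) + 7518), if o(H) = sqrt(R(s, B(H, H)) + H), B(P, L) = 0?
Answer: 190528674 + 101372*sqrt(11) ≈ 1.9086e+8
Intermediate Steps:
R(K, E) = 9 (R(K, E) = 5 + 4 = 9)
o(H) = sqrt(9 + H)
(-968 + 26311)*(o(167) + 7518) = (-968 + 26311)*(sqrt(9 + 167) + 7518) = 25343*(sqrt(176) + 7518) = 25343*(4*sqrt(11) + 7518) = 25343*(7518 + 4*sqrt(11)) = 190528674 + 101372*sqrt(11)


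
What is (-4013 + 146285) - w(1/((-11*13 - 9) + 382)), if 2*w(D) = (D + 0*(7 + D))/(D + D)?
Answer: 569087/4 ≈ 1.4227e+5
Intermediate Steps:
w(D) = ¼ (w(D) = ((D + 0*(7 + D))/(D + D))/2 = ((D + 0)/((2*D)))/2 = (D*(1/(2*D)))/2 = (½)*(½) = ¼)
(-4013 + 146285) - w(1/((-11*13 - 9) + 382)) = (-4013 + 146285) - 1*¼ = 142272 - ¼ = 569087/4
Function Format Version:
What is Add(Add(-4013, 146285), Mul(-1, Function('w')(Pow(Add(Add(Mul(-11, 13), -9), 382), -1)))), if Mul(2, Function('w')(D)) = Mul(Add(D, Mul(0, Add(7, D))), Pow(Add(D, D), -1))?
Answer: Rational(569087, 4) ≈ 1.4227e+5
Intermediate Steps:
Function('w')(D) = Rational(1, 4) (Function('w')(D) = Mul(Rational(1, 2), Mul(Add(D, Mul(0, Add(7, D))), Pow(Add(D, D), -1))) = Mul(Rational(1, 2), Mul(Add(D, 0), Pow(Mul(2, D), -1))) = Mul(Rational(1, 2), Mul(D, Mul(Rational(1, 2), Pow(D, -1)))) = Mul(Rational(1, 2), Rational(1, 2)) = Rational(1, 4))
Add(Add(-4013, 146285), Mul(-1, Function('w')(Pow(Add(Add(Mul(-11, 13), -9), 382), -1)))) = Add(Add(-4013, 146285), Mul(-1, Rational(1, 4))) = Add(142272, Rational(-1, 4)) = Rational(569087, 4)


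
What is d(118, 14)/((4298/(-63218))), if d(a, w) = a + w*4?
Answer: -5499966/2149 ≈ -2559.3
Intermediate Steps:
d(a, w) = a + 4*w
d(118, 14)/((4298/(-63218))) = (118 + 4*14)/((4298/(-63218))) = (118 + 56)/((4298*(-1/63218))) = 174/(-2149/31609) = 174*(-31609/2149) = -5499966/2149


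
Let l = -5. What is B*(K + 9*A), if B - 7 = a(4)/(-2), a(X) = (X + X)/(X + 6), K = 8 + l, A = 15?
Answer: 4554/5 ≈ 910.80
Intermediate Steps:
K = 3 (K = 8 - 5 = 3)
a(X) = 2*X/(6 + X) (a(X) = (2*X)/(6 + X) = 2*X/(6 + X))
B = 33/5 (B = 7 + (2*4/(6 + 4))/(-2) = 7 + (2*4/10)*(-1/2) = 7 + (2*4*(1/10))*(-1/2) = 7 + (4/5)*(-1/2) = 7 - 2/5 = 33/5 ≈ 6.6000)
B*(K + 9*A) = 33*(3 + 9*15)/5 = 33*(3 + 135)/5 = (33/5)*138 = 4554/5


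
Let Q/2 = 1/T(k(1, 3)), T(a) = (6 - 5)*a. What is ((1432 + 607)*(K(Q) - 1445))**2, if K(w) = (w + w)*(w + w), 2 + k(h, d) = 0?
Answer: 8633013363601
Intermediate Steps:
k(h, d) = -2 (k(h, d) = -2 + 0 = -2)
T(a) = a (T(a) = 1*a = a)
Q = -1 (Q = 2/(-2) = 2*(-1/2) = -1)
K(w) = 4*w**2 (K(w) = (2*w)*(2*w) = 4*w**2)
((1432 + 607)*(K(Q) - 1445))**2 = ((1432 + 607)*(4*(-1)**2 - 1445))**2 = (2039*(4*1 - 1445))**2 = (2039*(4 - 1445))**2 = (2039*(-1441))**2 = (-2938199)**2 = 8633013363601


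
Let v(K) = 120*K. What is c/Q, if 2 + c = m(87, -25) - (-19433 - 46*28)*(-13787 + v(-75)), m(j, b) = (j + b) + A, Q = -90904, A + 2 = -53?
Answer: 236084711/45452 ≈ 5194.2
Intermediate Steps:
A = -55 (A = -2 - 53 = -55)
m(j, b) = -55 + b + j (m(j, b) = (j + b) - 55 = (b + j) - 55 = -55 + b + j)
c = -472169422 (c = -2 + ((-55 - 25 + 87) - (-19433 - 46*28)*(-13787 + 120*(-75))) = -2 + (7 - (-19433 - 1288)*(-13787 - 9000)) = -2 + (7 - (-20721)*(-22787)) = -2 + (7 - 1*472169427) = -2 + (7 - 472169427) = -2 - 472169420 = -472169422)
c/Q = -472169422/(-90904) = -472169422*(-1/90904) = 236084711/45452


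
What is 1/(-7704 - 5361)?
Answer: -1/13065 ≈ -7.6540e-5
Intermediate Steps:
1/(-7704 - 5361) = 1/(-13065) = -1/13065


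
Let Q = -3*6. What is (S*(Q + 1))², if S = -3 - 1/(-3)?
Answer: 18496/9 ≈ 2055.1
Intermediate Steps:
Q = -18
S = -8/3 (S = -3 - 1*(-⅓) = -3 + ⅓ = -8/3 ≈ -2.6667)
(S*(Q + 1))² = (-8*(-18 + 1)/3)² = (-8/3*(-17))² = (136/3)² = 18496/9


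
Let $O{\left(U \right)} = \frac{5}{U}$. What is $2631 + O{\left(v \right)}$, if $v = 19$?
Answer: $\frac{49994}{19} \approx 2631.3$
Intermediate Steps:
$2631 + O{\left(v \right)} = 2631 + \frac{5}{19} = \frac{49994}{19}$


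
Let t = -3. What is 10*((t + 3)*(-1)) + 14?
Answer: 14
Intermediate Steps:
10*((t + 3)*(-1)) + 14 = 10*((-3 + 3)*(-1)) + 14 = 10*(0*(-1)) + 14 = 10*0 + 14 = 0 + 14 = 14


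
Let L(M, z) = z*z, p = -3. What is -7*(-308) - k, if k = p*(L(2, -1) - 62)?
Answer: 1973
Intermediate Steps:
L(M, z) = z**2
k = 183 (k = -3*((-1)**2 - 62) = -3*(1 - 62) = -3*(-61) = 183)
-7*(-308) - k = -7*(-308) - 1*183 = 2156 - 183 = 1973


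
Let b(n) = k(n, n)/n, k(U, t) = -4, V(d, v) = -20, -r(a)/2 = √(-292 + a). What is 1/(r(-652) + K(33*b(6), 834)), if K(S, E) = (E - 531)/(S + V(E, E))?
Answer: -1414/750297 + 1568*I*√59/750297 ≈ -0.0018846 + 0.016052*I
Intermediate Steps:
r(a) = -2*√(-292 + a)
b(n) = -4/n
K(S, E) = (-531 + E)/(-20 + S) (K(S, E) = (E - 531)/(S - 20) = (-531 + E)/(-20 + S))
1/(r(-652) + K(33*b(6), 834)) = 1/(-2*√(-292 - 652) + (-531 + 834)/(-20 + 33*(-4/6))) = 1/(-8*I*√59 + 303/(-20 + 33*(-4*⅙))) = 1/(-8*I*√59 + 303/(-20 + 33*(-⅔))) = 1/(-8*I*√59 + 303/(-20 - 22)) = 1/(-8*I*√59 + 303/(-42)) = 1/(-8*I*√59 - 1/42*303) = 1/(-8*I*√59 - 101/14) = 1/(-101/14 - 8*I*√59)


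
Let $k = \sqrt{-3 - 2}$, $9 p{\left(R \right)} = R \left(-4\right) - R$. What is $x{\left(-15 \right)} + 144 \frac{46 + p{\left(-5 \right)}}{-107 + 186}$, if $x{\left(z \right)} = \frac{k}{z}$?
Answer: $\frac{7024}{79} - \frac{i \sqrt{5}}{15} \approx 88.911 - 0.14907 i$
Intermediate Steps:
$p{\left(R \right)} = - \frac{5 R}{9}$ ($p{\left(R \right)} = \frac{R \left(-4\right) - R}{9} = \frac{- 4 R - R}{9} = \frac{\left(-5\right) R}{9} = - \frac{5 R}{9}$)
$k = i \sqrt{5}$ ($k = \sqrt{-5} = i \sqrt{5} \approx 2.2361 i$)
$x{\left(z \right)} = \frac{i \sqrt{5}}{z}$
$x{\left(-15 \right)} + 144 \frac{46 + p{\left(-5 \right)}}{-107 + 186} = \frac{i \sqrt{5}}{-15} + 144 \frac{46 - - \frac{25}{9}}{-107 + 186} = i \sqrt{5} \left(- \frac{1}{15}\right) + 144 \frac{46 + \frac{25}{9}}{79} = - \frac{i \sqrt{5}}{15} + 144 \cdot \frac{439}{9} \cdot \frac{1}{79} = - \frac{i \sqrt{5}}{15} + 144 \cdot \frac{439}{711} = - \frac{i \sqrt{5}}{15} + \frac{7024}{79} = \frac{7024}{79} - \frac{i \sqrt{5}}{15}$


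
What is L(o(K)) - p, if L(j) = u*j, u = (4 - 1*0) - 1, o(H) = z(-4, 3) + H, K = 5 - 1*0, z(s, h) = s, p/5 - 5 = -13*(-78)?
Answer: -5092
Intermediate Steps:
p = 5095 (p = 25 + 5*(-13*(-78)) = 25 + 5*1014 = 25 + 5070 = 5095)
K = 5 (K = 5 + 0 = 5)
o(H) = -4 + H
u = 3 (u = (4 + 0) - 1 = 4 - 1 = 3)
L(j) = 3*j
L(o(K)) - p = 3*(-4 + 5) - 1*5095 = 3*1 - 5095 = 3 - 5095 = -5092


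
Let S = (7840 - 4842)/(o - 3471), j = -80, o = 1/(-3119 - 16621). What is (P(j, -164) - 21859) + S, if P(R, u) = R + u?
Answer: -1514502389243/68517541 ≈ -22104.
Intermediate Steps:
o = -1/19740 (o = 1/(-19740) = -1/19740 ≈ -5.0659e-5)
S = -59180520/68517541 (S = (7840 - 4842)/(-1/19740 - 3471) = 2998/(-68517541/19740) = 2998*(-19740/68517541) = -59180520/68517541 ≈ -0.86373)
(P(j, -164) - 21859) + S = ((-80 - 164) - 21859) - 59180520/68517541 = (-244 - 21859) - 59180520/68517541 = -22103 - 59180520/68517541 = -1514502389243/68517541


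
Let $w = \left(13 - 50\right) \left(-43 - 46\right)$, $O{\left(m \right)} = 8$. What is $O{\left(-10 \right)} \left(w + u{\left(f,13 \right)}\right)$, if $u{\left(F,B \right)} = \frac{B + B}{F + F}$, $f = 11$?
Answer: $\frac{289888}{11} \approx 26353.0$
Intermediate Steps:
$u{\left(F,B \right)} = \frac{B}{F}$ ($u{\left(F,B \right)} = \frac{2 B}{2 F} = 2 B \frac{1}{2 F} = \frac{B}{F}$)
$w = 3293$ ($w = \left(-37\right) \left(-89\right) = 3293$)
$O{\left(-10 \right)} \left(w + u{\left(f,13 \right)}\right) = 8 \left(3293 + \frac{13}{11}\right) = 8 \cdot \frac{36236}{11} = \frac{289888}{11}$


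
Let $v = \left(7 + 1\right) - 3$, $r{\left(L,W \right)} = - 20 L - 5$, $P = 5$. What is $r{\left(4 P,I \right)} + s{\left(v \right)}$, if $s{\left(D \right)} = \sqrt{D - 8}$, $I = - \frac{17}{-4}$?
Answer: $-405 + i \sqrt{3} \approx -405.0 + 1.732 i$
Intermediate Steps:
$I = \frac{17}{4}$ ($I = \left(-17\right) \left(- \frac{1}{4}\right) = \frac{17}{4} \approx 4.25$)
$r{\left(L,W \right)} = -5 - 20 L$
$v = 5$ ($v = 8 - 3 = 5$)
$s{\left(D \right)} = \sqrt{-8 + D}$
$r{\left(4 P,I \right)} + s{\left(v \right)} = \left(-5 - 20 \cdot 4 \cdot 5\right) + \sqrt{-8 + 5} = \left(-5 - 400\right) + \sqrt{-3} = \left(-5 - 400\right) + i \sqrt{3} = -405 + i \sqrt{3}$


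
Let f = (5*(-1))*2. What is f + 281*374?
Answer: 105084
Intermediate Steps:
f = -10 (f = -5*2 = -10)
f + 281*374 = -10 + 281*374 = -10 + 105094 = 105084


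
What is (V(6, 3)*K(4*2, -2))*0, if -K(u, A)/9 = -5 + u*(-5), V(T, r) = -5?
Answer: 0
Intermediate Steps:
K(u, A) = 45 + 45*u (K(u, A) = -9*(-5 + u*(-5)) = -9*(-5 - 5*u) = 45 + 45*u)
(V(6, 3)*K(4*2, -2))*0 = -5*(45 + 45*(4*2))*0 = -5*(45 + 45*8)*0 = -5*(45 + 360)*0 = -5*405*0 = -2025*0 = 0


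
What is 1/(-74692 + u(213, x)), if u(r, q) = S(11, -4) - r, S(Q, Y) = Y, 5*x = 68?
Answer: -1/74909 ≈ -1.3350e-5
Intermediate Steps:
x = 68/5 (x = (⅕)*68 = 68/5 ≈ 13.600)
u(r, q) = -4 - r
1/(-74692 + u(213, x)) = 1/(-74692 + (-4 - 1*213)) = 1/(-74692 + (-4 - 213)) = 1/(-74692 - 217) = 1/(-74909) = -1/74909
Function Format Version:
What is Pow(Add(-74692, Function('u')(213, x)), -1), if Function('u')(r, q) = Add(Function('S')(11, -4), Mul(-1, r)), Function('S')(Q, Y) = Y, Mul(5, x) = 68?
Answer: Rational(-1, 74909) ≈ -1.3350e-5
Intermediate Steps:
x = Rational(68, 5) (x = Mul(Rational(1, 5), 68) = Rational(68, 5) ≈ 13.600)
Function('u')(r, q) = Add(-4, Mul(-1, r))
Pow(Add(-74692, Function('u')(213, x)), -1) = Pow(Add(-74692, Add(-4, Mul(-1, 213))), -1) = Pow(Add(-74692, Add(-4, -213)), -1) = Pow(Add(-74692, -217), -1) = Pow(-74909, -1) = Rational(-1, 74909)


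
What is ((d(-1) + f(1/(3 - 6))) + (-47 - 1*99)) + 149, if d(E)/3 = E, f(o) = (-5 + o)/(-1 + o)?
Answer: 4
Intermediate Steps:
f(o) = (-5 + o)/(-1 + o)
d(E) = 3*E
((d(-1) + f(1/(3 - 6))) + (-47 - 1*99)) + 149 = ((3*(-1) + (-5 + 1/(3 - 6))/(-1 + 1/(3 - 6))) + (-47 - 1*99)) + 149 = ((-3 + (-5 + 1/(-3))/(-1 + 1/(-3))) + (-47 - 99)) + 149 = ((-3 + (-5 - 1/3)/(-1 - 1/3)) - 146) + 149 = ((-3 - 16/3/(-4/3)) - 146) + 149 = ((-3 - 3/4*(-16/3)) - 146) + 149 = ((-3 + 4) - 146) + 149 = (1 - 146) + 149 = -145 + 149 = 4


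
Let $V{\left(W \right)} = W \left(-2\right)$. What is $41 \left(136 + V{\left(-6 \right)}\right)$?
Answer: $6068$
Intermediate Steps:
$V{\left(W \right)} = - 2 W$
$41 \left(136 + V{\left(-6 \right)}\right) = 41 \left(136 - -12\right) = 41 \left(136 + 12\right) = 41 \cdot 148 = 6068$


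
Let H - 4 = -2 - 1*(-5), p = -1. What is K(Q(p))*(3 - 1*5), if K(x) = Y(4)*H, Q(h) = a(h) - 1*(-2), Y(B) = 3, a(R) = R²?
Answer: -42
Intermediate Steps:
Q(h) = 2 + h² (Q(h) = h² - 1*(-2) = h² + 2 = 2 + h²)
H = 7 (H = 4 + (-2 - 1*(-5)) = 4 + (-2 + 5) = 4 + 3 = 7)
K(x) = 21 (K(x) = 3*7 = 21)
K(Q(p))*(3 - 1*5) = 21*(3 - 1*5) = 21*(3 - 5) = 21*(-2) = -42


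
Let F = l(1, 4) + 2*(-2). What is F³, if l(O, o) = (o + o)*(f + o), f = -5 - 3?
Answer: -46656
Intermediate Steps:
f = -8
l(O, o) = 2*o*(-8 + o) (l(O, o) = (o + o)*(-8 + o) = (2*o)*(-8 + o) = 2*o*(-8 + o))
F = -36 (F = 2*4*(-8 + 4) + 2*(-2) = 2*4*(-4) - 4 = -32 - 4 = -36)
F³ = (-36)³ = -46656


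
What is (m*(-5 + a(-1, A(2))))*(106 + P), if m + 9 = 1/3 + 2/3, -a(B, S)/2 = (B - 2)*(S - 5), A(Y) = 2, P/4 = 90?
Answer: 85744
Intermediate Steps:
P = 360 (P = 4*90 = 360)
a(B, S) = -2*(-5 + S)*(-2 + B) (a(B, S) = -2*(B - 2)*(S - 5) = -2*(-2 + B)*(-5 + S) = -2*(-5 + S)*(-2 + B))
m = -8 (m = -9 + (1/3 + 2/3) = -9 + (1*(⅓) + 2*(⅓)) = -9 + (⅓ + ⅔) = -9 + 1 = -8)
(m*(-5 + a(-1, A(2))))*(106 + P) = (-8*(-5 + (-20 + 4*2 + 10*(-1) - 2*(-1)*2)))*(106 + 360) = -8*(-5 + (-20 + 8 - 10 + 4))*466 = -8*(-5 - 18)*466 = -8*(-23)*466 = 184*466 = 85744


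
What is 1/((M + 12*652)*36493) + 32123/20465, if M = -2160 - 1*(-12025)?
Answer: 20736189219736/13210662514805 ≈ 1.5697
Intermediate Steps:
M = 9865 (M = -2160 + 12025 = 9865)
1/((M + 12*652)*36493) + 32123/20465 = 1/((9865 + 12*652)*36493) + 32123/20465 = (1/36493)/(9865 + 7824) + 32123*(1/20465) = (1/36493)/17689 + 32123/20465 = (1/17689)*(1/36493) + 32123/20465 = 1/645524677 + 32123/20465 = 20736189219736/13210662514805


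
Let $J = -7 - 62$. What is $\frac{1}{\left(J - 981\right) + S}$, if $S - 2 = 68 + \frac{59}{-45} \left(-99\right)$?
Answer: $- \frac{5}{4251} \approx -0.0011762$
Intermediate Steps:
$S = \frac{999}{5}$ ($S = 2 + \left(68 + \frac{59}{-45} \left(-99\right)\right) = 2 + \left(68 + 59 \left(- \frac{1}{45}\right) \left(-99\right)\right) = 2 + \left(68 - - \frac{649}{5}\right) = 2 + \left(68 + \frac{649}{5}\right) = 2 + \frac{989}{5} = \frac{999}{5} \approx 199.8$)
$J = -69$
$\frac{1}{\left(J - 981\right) + S} = \frac{1}{\left(-69 - 981\right) + \frac{999}{5}} = \frac{1}{-1050 + \frac{999}{5}} = \frac{1}{- \frac{4251}{5}} = - \frac{5}{4251}$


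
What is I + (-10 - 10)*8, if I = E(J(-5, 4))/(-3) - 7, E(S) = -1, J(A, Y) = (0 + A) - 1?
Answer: -500/3 ≈ -166.67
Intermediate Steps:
J(A, Y) = -1 + A (J(A, Y) = A - 1 = -1 + A)
I = -20/3 (I = -1/(-3) - 7 = -⅓*(-1) - 7 = ⅓ - 7 = -20/3 ≈ -6.6667)
I + (-10 - 10)*8 = -20/3 + (-10 - 10)*8 = -20/3 - 20*8 = -20/3 - 160 = -500/3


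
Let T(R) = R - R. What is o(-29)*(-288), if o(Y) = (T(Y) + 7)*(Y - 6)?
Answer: 70560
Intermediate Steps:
T(R) = 0
o(Y) = -42 + 7*Y (o(Y) = (0 + 7)*(Y - 6) = 7*(-6 + Y) = -42 + 7*Y)
o(-29)*(-288) = (-42 + 7*(-29))*(-288) = (-42 - 203)*(-288) = -245*(-288) = 70560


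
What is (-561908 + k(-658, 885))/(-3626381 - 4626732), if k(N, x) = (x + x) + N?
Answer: 560796/8253113 ≈ 0.067950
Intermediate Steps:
k(N, x) = N + 2*x (k(N, x) = 2*x + N = N + 2*x)
(-561908 + k(-658, 885))/(-3626381 - 4626732) = (-561908 + (-658 + 2*885))/(-3626381 - 4626732) = (-561908 + (-658 + 1770))/(-8253113) = (-561908 + 1112)*(-1/8253113) = -560796*(-1/8253113) = 560796/8253113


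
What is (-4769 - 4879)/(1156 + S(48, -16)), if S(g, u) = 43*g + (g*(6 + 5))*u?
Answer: 2412/1307 ≈ 1.8454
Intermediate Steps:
S(g, u) = 43*g + 11*g*u (S(g, u) = 43*g + (g*11)*u = 43*g + (11*g)*u = 43*g + 11*g*u)
(-4769 - 4879)/(1156 + S(48, -16)) = (-4769 - 4879)/(1156 + 48*(43 + 11*(-16))) = -9648/(1156 + 48*(43 - 176)) = -9648/(1156 + 48*(-133)) = -9648/(1156 - 6384) = -9648/(-5228) = -9648*(-1/5228) = 2412/1307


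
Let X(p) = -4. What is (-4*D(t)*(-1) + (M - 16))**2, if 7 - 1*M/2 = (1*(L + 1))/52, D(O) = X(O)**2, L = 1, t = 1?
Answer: 648025/169 ≈ 3834.5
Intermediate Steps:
D(O) = 16 (D(O) = (-4)**2 = 16)
M = 181/13 (M = 14 - 2*1*(1 + 1)/52 = 14 - 2*1*2/52 = 14 - 4/52 = 14 - 2*1/26 = 14 - 1/13 = 181/13 ≈ 13.923)
(-4*D(t)*(-1) + (M - 16))**2 = (-4*16*(-1) + (181/13 - 16))**2 = (-64*(-1) - 27/13)**2 = (64 - 27/13)**2 = (805/13)**2 = 648025/169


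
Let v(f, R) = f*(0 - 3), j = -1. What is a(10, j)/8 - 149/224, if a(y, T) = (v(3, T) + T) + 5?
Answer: -289/224 ≈ -1.2902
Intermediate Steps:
v(f, R) = -3*f (v(f, R) = f*(-3) = -3*f)
a(y, T) = -4 + T (a(y, T) = (-3*3 + T) + 5 = (-9 + T) + 5 = -4 + T)
a(10, j)/8 - 149/224 = (-4 - 1)/8 - 149/224 = -5*⅛ - 149*1/224 = -5/8 - 149/224 = -289/224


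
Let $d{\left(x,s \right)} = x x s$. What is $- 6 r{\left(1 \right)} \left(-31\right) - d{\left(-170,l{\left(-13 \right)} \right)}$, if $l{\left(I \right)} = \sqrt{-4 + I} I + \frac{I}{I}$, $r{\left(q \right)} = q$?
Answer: $-28714 + 375700 i \sqrt{17} \approx -28714.0 + 1.5491 \cdot 10^{6} i$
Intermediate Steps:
$l{\left(I \right)} = 1 + I \sqrt{-4 + I}$ ($l{\left(I \right)} = I \sqrt{-4 + I} + 1 = 1 + I \sqrt{-4 + I}$)
$d{\left(x,s \right)} = s x^{2}$ ($d{\left(x,s \right)} = x^{2} s = s x^{2}$)
$- 6 r{\left(1 \right)} \left(-31\right) - d{\left(-170,l{\left(-13 \right)} \right)} = \left(-6\right) 1 \left(-31\right) - \left(1 - 13 \sqrt{-4 - 13}\right) \left(-170\right)^{2} = \left(-6\right) \left(-31\right) - \left(1 - 13 \sqrt{-17}\right) 28900 = 186 - \left(1 - 13 i \sqrt{17}\right) 28900 = 186 - \left(28900 - 375700 i \sqrt{17}\right) = -28714 + 375700 i \sqrt{17}$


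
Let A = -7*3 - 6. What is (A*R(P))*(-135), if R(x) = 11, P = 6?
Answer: 40095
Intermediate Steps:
A = -27 (A = -21 - 6 = -27)
(A*R(P))*(-135) = -27*11*(-135) = -297*(-135) = 40095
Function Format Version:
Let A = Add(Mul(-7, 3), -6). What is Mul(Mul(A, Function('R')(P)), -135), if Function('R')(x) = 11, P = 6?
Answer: 40095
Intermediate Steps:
A = -27 (A = Add(-21, -6) = -27)
Mul(Mul(A, Function('R')(P)), -135) = Mul(Mul(-27, 11), -135) = Mul(-297, -135) = 40095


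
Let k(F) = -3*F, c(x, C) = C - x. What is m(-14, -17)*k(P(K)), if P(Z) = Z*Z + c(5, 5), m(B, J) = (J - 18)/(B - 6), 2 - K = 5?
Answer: -189/4 ≈ -47.250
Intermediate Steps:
K = -3 (K = 2 - 1*5 = 2 - 5 = -3)
m(B, J) = (-18 + J)/(-6 + B)
P(Z) = Z² (P(Z) = Z*Z + (5 - 1*5) = Z² + (5 - 5) = Z² + 0 = Z²)
m(-14, -17)*k(P(K)) = ((-18 - 17)/(-6 - 14))*(-3*(-3)²) = (-35/(-20))*(-3*9) = -1/20*(-35)*(-27) = (7/4)*(-27) = -189/4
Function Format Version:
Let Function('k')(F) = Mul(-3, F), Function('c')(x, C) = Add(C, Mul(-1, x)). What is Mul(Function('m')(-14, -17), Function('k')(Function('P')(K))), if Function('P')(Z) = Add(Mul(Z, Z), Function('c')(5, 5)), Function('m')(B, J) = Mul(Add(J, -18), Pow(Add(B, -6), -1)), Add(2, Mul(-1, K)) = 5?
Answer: Rational(-189, 4) ≈ -47.250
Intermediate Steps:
K = -3 (K = Add(2, Mul(-1, 5)) = Add(2, -5) = -3)
Function('m')(B, J) = Mul(Pow(Add(-6, B), -1), Add(-18, J)) (Function('m')(B, J) = Mul(Add(-18, J), Pow(Add(-6, B), -1)) = Mul(Pow(Add(-6, B), -1), Add(-18, J)))
Function('P')(Z) = Pow(Z, 2) (Function('P')(Z) = Add(Mul(Z, Z), Add(5, Mul(-1, 5))) = Add(Pow(Z, 2), Add(5, -5)) = Add(Pow(Z, 2), 0) = Pow(Z, 2))
Mul(Function('m')(-14, -17), Function('k')(Function('P')(K))) = Mul(Mul(Pow(Add(-6, -14), -1), Add(-18, -17)), Mul(-3, Pow(-3, 2))) = Mul(Mul(Pow(-20, -1), -35), Mul(-3, 9)) = Mul(Mul(Rational(-1, 20), -35), -27) = Mul(Rational(7, 4), -27) = Rational(-189, 4)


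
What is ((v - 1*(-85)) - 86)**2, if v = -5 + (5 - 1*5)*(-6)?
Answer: 36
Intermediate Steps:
v = -5 (v = -5 + (5 - 5)*(-6) = -5 + 0*(-6) = -5 + 0 = -5)
((v - 1*(-85)) - 86)**2 = ((-5 - 1*(-85)) - 86)**2 = ((-5 + 85) - 86)**2 = (80 - 86)**2 = (-6)**2 = 36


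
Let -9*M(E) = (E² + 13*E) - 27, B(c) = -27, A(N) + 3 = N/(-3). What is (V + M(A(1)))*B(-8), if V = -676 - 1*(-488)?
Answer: 14695/3 ≈ 4898.3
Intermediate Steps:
A(N) = -3 - N/3 (A(N) = -3 + N/(-3) = -3 + N*(-⅓) = -3 - N/3)
V = -188 (V = -676 + 488 = -188)
M(E) = 3 - 13*E/9 - E²/9 (M(E) = -((E² + 13*E) - 27)/9 = -(-27 + E² + 13*E)/9 = 3 - 13*E/9 - E²/9)
(V + M(A(1)))*B(-8) = (-188 + (3 - 13*(-3 - ⅓*1)/9 - (-3 - ⅓*1)²/9))*(-27) = (-188 + (3 - 13*(-3 - ⅓)/9 - (-3 - ⅓)²/9))*(-27) = (-188 + (3 - 13/9*(-10/3) - (-10/3)²/9))*(-27) = (-188 + (3 + 130/27 - ⅑*100/9))*(-27) = (-188 + (3 + 130/27 - 100/81))*(-27) = (-188 + 533/81)*(-27) = -14695/81*(-27) = 14695/3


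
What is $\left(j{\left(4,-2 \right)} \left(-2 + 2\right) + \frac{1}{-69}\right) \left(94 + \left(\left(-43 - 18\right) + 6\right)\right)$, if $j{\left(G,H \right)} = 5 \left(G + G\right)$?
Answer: $- \frac{13}{23} \approx -0.56522$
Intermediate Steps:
$j{\left(G,H \right)} = 10 G$ ($j{\left(G,H \right)} = 5 \cdot 2 G = 10 G$)
$\left(j{\left(4,-2 \right)} \left(-2 + 2\right) + \frac{1}{-69}\right) \left(94 + \left(\left(-43 - 18\right) + 6\right)\right) = \left(10 \cdot 4 \left(-2 + 2\right) + \frac{1}{-69}\right) \left(94 + \left(\left(-43 - 18\right) + 6\right)\right) = \left(40 \cdot 0 - \frac{1}{69}\right) \left(94 + \left(-61 + 6\right)\right) = \left(0 - \frac{1}{69}\right) \left(94 - 55\right) = \left(- \frac{1}{69}\right) 39 = - \frac{13}{23}$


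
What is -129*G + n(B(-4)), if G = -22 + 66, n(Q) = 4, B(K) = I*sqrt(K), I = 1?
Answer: -5672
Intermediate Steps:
B(K) = sqrt(K) (B(K) = 1*sqrt(K) = sqrt(K))
G = 44
-129*G + n(B(-4)) = -129*44 + 4 = -5676 + 4 = -5672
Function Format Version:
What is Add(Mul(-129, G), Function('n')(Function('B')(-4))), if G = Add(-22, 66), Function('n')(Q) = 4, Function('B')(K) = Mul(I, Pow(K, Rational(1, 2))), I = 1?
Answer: -5672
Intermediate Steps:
Function('B')(K) = Pow(K, Rational(1, 2)) (Function('B')(K) = Mul(1, Pow(K, Rational(1, 2))) = Pow(K, Rational(1, 2)))
G = 44
Add(Mul(-129, G), Function('n')(Function('B')(-4))) = Add(Mul(-129, 44), 4) = Add(-5676, 4) = -5672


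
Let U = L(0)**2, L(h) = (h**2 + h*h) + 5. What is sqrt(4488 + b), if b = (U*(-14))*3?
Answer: 3*sqrt(382) ≈ 58.634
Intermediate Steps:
L(h) = 5 + 2*h**2 (L(h) = (h**2 + h**2) + 5 = 2*h**2 + 5 = 5 + 2*h**2)
U = 25 (U = (5 + 2*0**2)**2 = (5 + 2*0)**2 = (5 + 0)**2 = 5**2 = 25)
b = -1050 (b = (25*(-14))*3 = -350*3 = -1050)
sqrt(4488 + b) = sqrt(4488 - 1050) = sqrt(3438) = 3*sqrt(382)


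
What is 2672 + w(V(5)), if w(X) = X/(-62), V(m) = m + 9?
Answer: 82825/31 ≈ 2671.8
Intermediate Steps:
V(m) = 9 + m
w(X) = -X/62 (w(X) = X*(-1/62) = -X/62)
2672 + w(V(5)) = 2672 - (9 + 5)/62 = 2672 - 1/62*14 = 2672 - 7/31 = 82825/31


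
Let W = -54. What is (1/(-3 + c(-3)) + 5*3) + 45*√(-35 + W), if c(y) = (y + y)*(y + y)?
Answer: 496/33 + 45*I*√89 ≈ 15.03 + 424.53*I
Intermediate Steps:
c(y) = 4*y² (c(y) = (2*y)*(2*y) = 4*y²)
(1/(-3 + c(-3)) + 5*3) + 45*√(-35 + W) = (1/(-3 + 4*(-3)²) + 5*3) + 45*√(-35 - 54) = (1/(-3 + 4*9) + 15) + 45*√(-89) = (1/(-3 + 36) + 15) + 45*(I*√89) = (1/33 + 15) + 45*I*√89 = 496/33 + 45*I*√89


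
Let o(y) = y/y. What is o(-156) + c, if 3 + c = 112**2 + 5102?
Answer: 17644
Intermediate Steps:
o(y) = 1
c = 17643 (c = -3 + (112**2 + 5102) = -3 + (12544 + 5102) = -3 + 17646 = 17643)
o(-156) + c = 1 + 17643 = 17644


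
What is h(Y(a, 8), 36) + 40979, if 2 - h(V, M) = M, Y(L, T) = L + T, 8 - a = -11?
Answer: 40945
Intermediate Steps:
a = 19 (a = 8 - 1*(-11) = 8 + 11 = 19)
h(V, M) = 2 - M
h(Y(a, 8), 36) + 40979 = (2 - 1*36) + 40979 = (2 - 36) + 40979 = -34 + 40979 = 40945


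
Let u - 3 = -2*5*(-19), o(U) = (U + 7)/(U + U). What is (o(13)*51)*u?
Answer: 98430/13 ≈ 7571.5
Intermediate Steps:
o(U) = (7 + U)/(2*U) (o(U) = (7 + U)/((2*U)) = (7 + U)*(1/(2*U)) = (7 + U)/(2*U))
u = 193 (u = 3 - 2*5*(-19) = 3 - 10*(-19) = 3 + 190 = 193)
(o(13)*51)*u = (((½)*(7 + 13)/13)*51)*193 = (((½)*(1/13)*20)*51)*193 = ((10/13)*51)*193 = (510/13)*193 = 98430/13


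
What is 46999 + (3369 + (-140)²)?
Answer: 69968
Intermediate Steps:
46999 + (3369 + (-140)²) = 46999 + (3369 + 19600) = 46999 + 22969 = 69968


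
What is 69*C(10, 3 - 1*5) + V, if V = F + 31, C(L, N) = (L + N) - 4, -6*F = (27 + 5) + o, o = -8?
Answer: 303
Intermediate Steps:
F = -4 (F = -((27 + 5) - 8)/6 = -(32 - 8)/6 = -⅙*24 = -4)
C(L, N) = -4 + L + N
V = 27 (V = -4 + 31 = 27)
69*C(10, 3 - 1*5) + V = 69*(-4 + 10 + (3 - 1*5)) + 27 = 69*(-4 + 10 + (3 - 5)) + 27 = 69*(-4 + 10 - 2) + 27 = 69*4 + 27 = 276 + 27 = 303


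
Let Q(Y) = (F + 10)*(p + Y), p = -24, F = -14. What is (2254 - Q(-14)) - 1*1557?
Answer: 545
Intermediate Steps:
Q(Y) = 96 - 4*Y (Q(Y) = (-14 + 10)*(-24 + Y) = -4*(-24 + Y) = 96 - 4*Y)
(2254 - Q(-14)) - 1*1557 = (2254 - (96 - 4*(-14))) - 1*1557 = (2254 - (96 + 56)) - 1557 = (2254 - 1*152) - 1557 = (2254 - 152) - 1557 = 2102 - 1557 = 545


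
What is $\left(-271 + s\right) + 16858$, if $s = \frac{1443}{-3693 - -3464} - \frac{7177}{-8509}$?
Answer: $\frac{32310146353}{1948561} \approx 16582.0$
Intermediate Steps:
$s = - \frac{10634954}{1948561}$ ($s = \frac{1443}{-3693 + 3464} - - \frac{7177}{8509} = \frac{1443}{-229} + \frac{7177}{8509} = 1443 \left(- \frac{1}{229}\right) + \frac{7177}{8509} = - \frac{1443}{229} + \frac{7177}{8509} = - \frac{10634954}{1948561} \approx -5.4578$)
$\left(-271 + s\right) + 16858 = \left(-271 - \frac{10634954}{1948561}\right) + 16858 = - \frac{538694985}{1948561} + 16858 = \frac{32310146353}{1948561}$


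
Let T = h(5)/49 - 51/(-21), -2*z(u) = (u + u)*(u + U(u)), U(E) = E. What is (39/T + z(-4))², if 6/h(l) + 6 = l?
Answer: 2907025/12769 ≈ 227.66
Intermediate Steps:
h(l) = 6/(-6 + l)
z(u) = -2*u² (z(u) = -(u + u)*(u + u)/2 = -2*u*2*u/2 = -2*u²)
T = 113/49 (T = (6/(-6 + 5))/49 - 51/(-21) = (6/(-1))*(1/49) - 51*(-1/21) = (6*(-1))*(1/49) + 17/7 = -6*1/49 + 17/7 = -6/49 + 17/7 = 113/49 ≈ 2.3061)
(39/T + z(-4))² = (39/(113/49) - 2*(-4)²)² = (39*(49/113) - 2*16)² = (1911/113 - 32)² = (-1705/113)² = 2907025/12769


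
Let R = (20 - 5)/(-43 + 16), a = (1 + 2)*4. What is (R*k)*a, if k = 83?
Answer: -1660/3 ≈ -553.33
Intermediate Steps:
a = 12 (a = 3*4 = 12)
R = -5/9 (R = 15/(-27) = 15*(-1/27) = -5/9 ≈ -0.55556)
(R*k)*a = -5/9*83*12 = -415/9*12 = -1660/3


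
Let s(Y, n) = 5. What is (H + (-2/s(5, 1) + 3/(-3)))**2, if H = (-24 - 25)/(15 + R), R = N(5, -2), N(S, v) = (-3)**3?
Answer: 25921/3600 ≈ 7.2003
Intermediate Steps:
N(S, v) = -27
R = -27
H = 49/12 (H = (-24 - 25)/(15 - 27) = -49/(-12) = -49*(-1/12) = 49/12 ≈ 4.0833)
(H + (-2/s(5, 1) + 3/(-3)))**2 = (49/12 + (-2/5 + 3/(-3)))**2 = (49/12 + (-2*1/5 + 3*(-1/3)))**2 = (49/12 + (-2/5 - 1))**2 = (49/12 - 7/5)**2 = (161/60)**2 = 25921/3600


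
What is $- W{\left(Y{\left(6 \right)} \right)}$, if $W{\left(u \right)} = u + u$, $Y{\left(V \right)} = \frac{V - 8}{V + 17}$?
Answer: $\frac{4}{23} \approx 0.17391$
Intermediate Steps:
$Y{\left(V \right)} = \frac{-8 + V}{17 + V}$
$W{\left(u \right)} = 2 u$
$- W{\left(Y{\left(6 \right)} \right)} = - 2 \frac{-8 + 6}{17 + 6} = - 2 \cdot \frac{1}{23} \left(-2\right) = - \frac{2 \left(-2\right)}{23} = \left(-1\right) \left(- \frac{4}{23}\right) = \frac{4}{23}$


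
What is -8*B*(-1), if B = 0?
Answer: 0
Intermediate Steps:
-8*B*(-1) = -8*0*(-1) = 0*(-1) = 0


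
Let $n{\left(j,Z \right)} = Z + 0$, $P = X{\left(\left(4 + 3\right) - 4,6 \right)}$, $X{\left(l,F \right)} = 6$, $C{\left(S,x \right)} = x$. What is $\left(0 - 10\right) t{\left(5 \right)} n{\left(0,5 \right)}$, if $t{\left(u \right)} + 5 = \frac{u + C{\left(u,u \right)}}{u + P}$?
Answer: $\frac{2250}{11} \approx 204.55$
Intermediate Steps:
$P = 6$
$n{\left(j,Z \right)} = Z$
$t{\left(u \right)} = -5 + \frac{2 u}{6 + u}$ ($t{\left(u \right)} = -5 + \frac{u + u}{u + 6} = -5 + \frac{2 u}{6 + u}$)
$\left(0 - 10\right) t{\left(5 \right)} n{\left(0,5 \right)} = \left(0 - 10\right) \frac{3 \left(-10 - 5\right)}{6 + 5} \cdot 5 = \left(0 - 10\right) \frac{3 \left(-10 - 5\right)}{11} \cdot 5 = - 10 \cdot 3 \cdot \frac{1}{11} \left(-15\right) 5 = \left(-10\right) \left(- \frac{45}{11}\right) 5 = \frac{450}{11} \cdot 5 = \frac{2250}{11}$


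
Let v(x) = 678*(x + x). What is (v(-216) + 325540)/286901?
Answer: 32644/286901 ≈ 0.11378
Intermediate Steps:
v(x) = 1356*x (v(x) = 678*(2*x) = 1356*x)
(v(-216) + 325540)/286901 = (1356*(-216) + 325540)/286901 = (-292896 + 325540)*(1/286901) = 32644*(1/286901) = 32644/286901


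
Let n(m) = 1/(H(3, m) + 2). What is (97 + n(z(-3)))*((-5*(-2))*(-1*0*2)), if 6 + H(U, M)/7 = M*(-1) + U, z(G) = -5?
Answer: 0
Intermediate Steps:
H(U, M) = -42 - 7*M + 7*U (H(U, M) = -42 + 7*(M*(-1) + U) = -42 + 7*(-M + U) = -42 + 7*(U - M) = -42 + (-7*M + 7*U) = -42 - 7*M + 7*U)
n(m) = 1/(-19 - 7*m) (n(m) = 1/((-42 - 7*m + 7*3) + 2) = 1/((-42 - 7*m + 21) + 2) = 1/((-21 - 7*m) + 2) = 1/(-19 - 7*m))
(97 + n(z(-3)))*((-5*(-2))*(-1*0*2)) = (97 - 1/(19 + 7*(-5)))*((-5*(-2))*(-1*0*2)) = (97 - 1/(19 - 35))*(10*(0*2)) = (97 - 1/(-16))*(10*0) = (97 - 1*(-1/16))*0 = (97 + 1/16)*0 = (1553/16)*0 = 0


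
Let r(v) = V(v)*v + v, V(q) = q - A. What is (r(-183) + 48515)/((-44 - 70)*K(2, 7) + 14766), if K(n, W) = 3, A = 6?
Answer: 82919/14424 ≈ 5.7487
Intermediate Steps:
V(q) = -6 + q (V(q) = q - 1*6 = q - 6 = -6 + q)
r(v) = v + v*(-6 + v) (r(v) = (-6 + v)*v + v = v*(-6 + v) + v = v + v*(-6 + v))
(r(-183) + 48515)/((-44 - 70)*K(2, 7) + 14766) = (-183*(-5 - 183) + 48515)/((-44 - 70)*3 + 14766) = (-183*(-188) + 48515)/(-114*3 + 14766) = (34404 + 48515)/(-342 + 14766) = 82919/14424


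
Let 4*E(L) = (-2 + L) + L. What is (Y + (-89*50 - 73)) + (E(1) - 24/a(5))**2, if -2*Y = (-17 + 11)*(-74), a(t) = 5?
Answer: -118049/25 ≈ -4722.0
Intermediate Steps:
Y = -222 (Y = -(-17 + 11)*(-74)/2 = -(-3)*(-74) = -1/2*444 = -222)
E(L) = -1/2 + L/2 (E(L) = ((-2 + L) + L)/4 = (-2 + 2*L)/4 = -1/2 + L/2)
(Y + (-89*50 - 73)) + (E(1) - 24/a(5))**2 = (-222 + (-89*50 - 73)) + ((-1/2 + (1/2)*1) - 24/5)**2 = (-222 + (-4450 - 73)) + ((-1/2 + 1/2) - 24*1/5)**2 = (-222 - 4523) + (0 - 24/5)**2 = -4745 + (-24/5)**2 = -4745 + 576/25 = -118049/25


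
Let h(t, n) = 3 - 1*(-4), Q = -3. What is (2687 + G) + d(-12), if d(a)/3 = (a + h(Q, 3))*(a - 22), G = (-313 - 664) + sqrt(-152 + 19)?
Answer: 2220 + I*sqrt(133) ≈ 2220.0 + 11.533*I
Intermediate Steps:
h(t, n) = 7 (h(t, n) = 3 + 4 = 7)
G = -977 + I*sqrt(133) (G = -977 + sqrt(-133) = -977 + I*sqrt(133) ≈ -977.0 + 11.533*I)
d(a) = 3*(-22 + a)*(7 + a) (d(a) = 3*((a + 7)*(a - 22)) = 3*((7 + a)*(-22 + a)) = 3*((-22 + a)*(7 + a)) = 3*(-22 + a)*(7 + a))
(2687 + G) + d(-12) = (2687 + (-977 + I*sqrt(133))) + (-462 - 45*(-12) + 3*(-12)**2) = (1710 + I*sqrt(133)) + (-462 + 540 + 3*144) = (1710 + I*sqrt(133)) + (-462 + 540 + 432) = (1710 + I*sqrt(133)) + 510 = 2220 + I*sqrt(133)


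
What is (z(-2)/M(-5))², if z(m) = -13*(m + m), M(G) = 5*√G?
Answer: -2704/125 ≈ -21.632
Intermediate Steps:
z(m) = -26*m
(z(-2)/M(-5))² = ((-26*(-2))/((5*√(-5))))² = (52/((5*(I*√5))))² = (52/((5*I*√5)))² = (52*(-I*√5/25))² = (-52*I*√5/25)² = -2704/125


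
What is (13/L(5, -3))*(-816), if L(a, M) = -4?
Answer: 2652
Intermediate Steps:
(13/L(5, -3))*(-816) = (13/(-4))*(-816) = (13*(-1/4))*(-816) = -13/4*(-816) = 2652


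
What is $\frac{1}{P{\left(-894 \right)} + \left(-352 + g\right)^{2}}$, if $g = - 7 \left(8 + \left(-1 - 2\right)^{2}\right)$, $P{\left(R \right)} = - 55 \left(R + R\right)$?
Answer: $\frac{1}{320181} \approx 3.1232 \cdot 10^{-6}$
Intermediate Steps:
$P{\left(R \right)} = - 110 R$ ($P{\left(R \right)} = - 55 \cdot 2 R = - 110 R$)
$g = -119$ ($g = - 7 \left(8 + \left(-3\right)^{2}\right) = - 7 \left(8 + 9\right) = \left(-7\right) 17 = -119$)
$\frac{1}{P{\left(-894 \right)} + \left(-352 + g\right)^{2}} = \frac{1}{\left(-110\right) \left(-894\right) + \left(-352 - 119\right)^{2}} = \frac{1}{98340 + \left(-471\right)^{2}} = \frac{1}{98340 + 221841} = \frac{1}{320181}$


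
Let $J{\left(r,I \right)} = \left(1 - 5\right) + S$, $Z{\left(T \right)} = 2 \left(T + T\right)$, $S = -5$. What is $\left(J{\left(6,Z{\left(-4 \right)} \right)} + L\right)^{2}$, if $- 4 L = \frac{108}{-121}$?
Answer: $\frac{1127844}{14641} \approx 77.033$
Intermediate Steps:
$L = \frac{27}{121}$ ($L = - \frac{108 \frac{1}{-121}}{4} = - \frac{108 \left(- \frac{1}{121}\right)}{4} = \left(- \frac{1}{4}\right) \left(- \frac{108}{121}\right) = \frac{27}{121} \approx 0.22314$)
$Z{\left(T \right)} = 4 T$ ($Z{\left(T \right)} = 2 \cdot 2 T = 4 T$)
$J{\left(r,I \right)} = -9$ ($J{\left(r,I \right)} = \left(1 - 5\right) - 5 = -4 - 5 = -9$)
$\left(J{\left(6,Z{\left(-4 \right)} \right)} + L\right)^{2} = \left(-9 + \frac{27}{121}\right)^{2} = \left(- \frac{1062}{121}\right)^{2} = \frac{1127844}{14641}$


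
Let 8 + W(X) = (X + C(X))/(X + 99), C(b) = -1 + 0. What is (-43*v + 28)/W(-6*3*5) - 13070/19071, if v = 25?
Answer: 1089421/19071 ≈ 57.125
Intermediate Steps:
C(b) = -1
W(X) = -8 + (-1 + X)/(99 + X) (W(X) = -8 + (X - 1)/(X + 99) = -8 + (-1 + X)/(99 + X))
(-43*v + 28)/W(-6*3*5) - 13070/19071 = (-43*25 + 28)/(((-793 - 7*(-6*3)*5)/(99 - 6*3*5))) - 13070/19071 = (-1075 + 28)/(((-793 - (-126)*5)/(99 - 18*5))) - 13070*1/19071 = -1047*(99 - 90)/(-793 - 7*(-90)) - 13070/19071 = -1047*9/(-793 + 630) - 13070/19071 = -1047/((⅑)*(-163)) - 13070/19071 = -1047/(-163/9) - 13070/19071 = -1047*(-9/163) - 13070/19071 = 9423/163 - 13070/19071 = 1089421/19071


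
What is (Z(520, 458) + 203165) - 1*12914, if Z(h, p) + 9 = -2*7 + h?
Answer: 190748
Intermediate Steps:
Z(h, p) = -23 + h (Z(h, p) = -9 + (-2*7 + h) = -9 + (-14 + h) = -23 + h)
(Z(520, 458) + 203165) - 1*12914 = ((-23 + 520) + 203165) - 1*12914 = (497 + 203165) - 12914 = 203662 - 12914 = 190748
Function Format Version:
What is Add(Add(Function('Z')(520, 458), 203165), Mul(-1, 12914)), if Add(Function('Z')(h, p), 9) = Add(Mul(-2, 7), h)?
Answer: 190748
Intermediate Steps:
Function('Z')(h, p) = Add(-23, h) (Function('Z')(h, p) = Add(-9, Add(Mul(-2, 7), h)) = Add(-9, Add(-14, h)) = Add(-23, h))
Add(Add(Function('Z')(520, 458), 203165), Mul(-1, 12914)) = Add(Add(Add(-23, 520), 203165), Mul(-1, 12914)) = Add(Add(497, 203165), -12914) = Add(203662, -12914) = 190748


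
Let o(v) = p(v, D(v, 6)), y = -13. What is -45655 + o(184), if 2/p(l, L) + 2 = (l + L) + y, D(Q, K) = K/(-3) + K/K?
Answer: -3835019/84 ≈ -45655.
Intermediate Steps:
D(Q, K) = 1 - K/3 (D(Q, K) = K*(-⅓) + 1 = -K/3 + 1 = 1 - K/3)
p(l, L) = 2/(-15 + L + l) (p(l, L) = 2/(-2 + ((l + L) - 13)) = 2/(-2 + ((L + l) - 13)) = 2/(-2 + (-13 + L + l)) = 2/(-15 + L + l))
o(v) = 2/(-16 + v) (o(v) = 2/(-15 + (1 - ⅓*6) + v) = 2/(-15 + (1 - 2) + v) = 2/(-15 - 1 + v) = 2/(-16 + v))
-45655 + o(184) = -45655 + 2/(-16 + 184) = -45655 + 2/168 = -45655 + 2*(1/168) = -45655 + 1/84 = -3835019/84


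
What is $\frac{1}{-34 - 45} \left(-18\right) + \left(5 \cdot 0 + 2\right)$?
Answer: $\frac{176}{79} \approx 2.2278$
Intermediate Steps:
$\frac{1}{-34 - 45} \left(-18\right) + \left(5 \cdot 0 + 2\right) = \frac{1}{-79} \left(-18\right) + \left(0 + 2\right) = \left(- \frac{1}{79}\right) \left(-18\right) + 2 = \frac{18}{79} + 2 = \frac{176}{79}$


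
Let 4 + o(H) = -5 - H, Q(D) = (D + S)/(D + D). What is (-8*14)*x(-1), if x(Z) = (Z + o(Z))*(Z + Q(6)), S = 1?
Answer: -420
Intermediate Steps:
Q(D) = (1 + D)/(2*D) (Q(D) = (D + 1)/(D + D) = (1 + D)/((2*D)) = (1 + D)*(1/(2*D)) = (1 + D)/(2*D))
o(H) = -9 - H (o(H) = -4 + (-5 - H) = -9 - H)
x(Z) = -21/4 - 9*Z (x(Z) = (Z + (-9 - Z))*(Z + (½)*(1 + 6)/6) = -9*(Z + (½)*(⅙)*7) = -9*(Z + 7/12) = -9*(7/12 + Z) = -21/4 - 9*Z)
(-8*14)*x(-1) = (-8*14)*(-21/4 - 9*(-1)) = -112*(-21/4 + 9) = -112*15/4 = -420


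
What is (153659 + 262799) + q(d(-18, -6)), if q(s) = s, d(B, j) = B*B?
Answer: 416782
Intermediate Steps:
d(B, j) = B²
(153659 + 262799) + q(d(-18, -6)) = (153659 + 262799) + (-18)² = 416458 + 324 = 416782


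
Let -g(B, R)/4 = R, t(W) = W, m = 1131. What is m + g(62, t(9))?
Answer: 1095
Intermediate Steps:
g(B, R) = -4*R
m + g(62, t(9)) = 1131 - 4*9 = 1131 - 36 = 1095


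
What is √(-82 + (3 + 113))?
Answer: √34 ≈ 5.8309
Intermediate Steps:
√(-82 + (3 + 113)) = √(-82 + 116) = √34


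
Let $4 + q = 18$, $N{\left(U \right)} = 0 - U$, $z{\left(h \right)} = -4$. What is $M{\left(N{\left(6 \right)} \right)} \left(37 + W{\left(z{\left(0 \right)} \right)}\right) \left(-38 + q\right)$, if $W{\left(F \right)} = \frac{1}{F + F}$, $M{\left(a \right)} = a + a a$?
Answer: $-26550$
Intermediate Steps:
$N{\left(U \right)} = - U$
$q = 14$ ($q = -4 + 18 = 14$)
$M{\left(a \right)} = a + a^{2}$
$W{\left(F \right)} = \frac{1}{2 F}$
$M{\left(N{\left(6 \right)} \right)} \left(37 + W{\left(z{\left(0 \right)} \right)}\right) \left(-38 + q\right) = \left(-1\right) 6 \left(1 - 6\right) \left(37 + \frac{1}{2 \left(-4\right)}\right) \left(-38 + 14\right) = - 6 \left(1 - 6\right) \left(37 + \frac{1}{2} \left(- \frac{1}{4}\right)\right) \left(-24\right) = \left(-6\right) \left(-5\right) \left(37 - \frac{1}{8}\right) \left(-24\right) = 30 \cdot \frac{295}{8} \left(-24\right) = 30 \left(-885\right) = -26550$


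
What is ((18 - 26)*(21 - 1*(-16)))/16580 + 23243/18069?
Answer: 95005129/74896005 ≈ 1.2685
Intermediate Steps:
((18 - 26)*(21 - 1*(-16)))/16580 + 23243/18069 = -8*(21 + 16)*(1/16580) + 23243*(1/18069) = -8*37*(1/16580) + 23243/18069 = -296*1/16580 + 23243/18069 = -74/4145 + 23243/18069 = 95005129/74896005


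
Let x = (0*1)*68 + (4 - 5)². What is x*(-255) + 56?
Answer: -199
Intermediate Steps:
x = 1 (x = 0*68 + (-1)² = 0 + 1 = 1)
x*(-255) + 56 = 1*(-255) + 56 = -255 + 56 = -199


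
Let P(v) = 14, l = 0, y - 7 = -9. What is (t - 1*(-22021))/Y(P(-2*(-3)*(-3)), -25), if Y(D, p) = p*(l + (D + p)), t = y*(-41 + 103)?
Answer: 21897/275 ≈ 79.625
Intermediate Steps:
y = -2 (y = 7 - 9 = -2)
t = -124 (t = -2*(-41 + 103) = -2*62 = -124)
Y(D, p) = p*(D + p) (Y(D, p) = p*(0 + (D + p)) = p*(D + p))
(t - 1*(-22021))/Y(P(-2*(-3)*(-3)), -25) = (-124 - 1*(-22021))/((-25*(14 - 25))) = (-124 + 22021)/((-25*(-11))) = 21897/275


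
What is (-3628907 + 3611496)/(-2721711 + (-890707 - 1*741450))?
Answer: 17411/4353868 ≈ 0.0039990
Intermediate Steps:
(-3628907 + 3611496)/(-2721711 + (-890707 - 1*741450)) = -17411/(-2721711 + (-890707 - 741450)) = -17411/(-2721711 - 1632157) = -17411/(-4353868) = -17411*(-1/4353868) = 17411/4353868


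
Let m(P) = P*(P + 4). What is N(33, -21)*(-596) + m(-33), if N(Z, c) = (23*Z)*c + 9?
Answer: 9495237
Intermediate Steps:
m(P) = P*(4 + P)
N(Z, c) = 9 + 23*Z*c (N(Z, c) = 23*Z*c + 9 = 9 + 23*Z*c)
N(33, -21)*(-596) + m(-33) = (9 + 23*33*(-21))*(-596) - 33*(4 - 33) = (9 - 15939)*(-596) - 33*(-29) = -15930*(-596) + 957 = 9494280 + 957 = 9495237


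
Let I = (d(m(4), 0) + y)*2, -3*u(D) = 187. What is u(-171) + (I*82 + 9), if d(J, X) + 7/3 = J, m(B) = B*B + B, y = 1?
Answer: 3008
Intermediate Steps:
m(B) = B + B² (m(B) = B² + B = B + B²)
d(J, X) = -7/3 + J
u(D) = -187/3 (u(D) = -⅓*187 = -187/3)
I = 112/3 (I = ((-7/3 + 4*(1 + 4)) + 1)*2 = ((-7/3 + 4*5) + 1)*2 = ((-7/3 + 20) + 1)*2 = (53/3 + 1)*2 = (56/3)*2 = 112/3 ≈ 37.333)
u(-171) + (I*82 + 9) = -187/3 + ((112/3)*82 + 9) = -187/3 + (9184/3 + 9) = -187/3 + 9211/3 = 3008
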